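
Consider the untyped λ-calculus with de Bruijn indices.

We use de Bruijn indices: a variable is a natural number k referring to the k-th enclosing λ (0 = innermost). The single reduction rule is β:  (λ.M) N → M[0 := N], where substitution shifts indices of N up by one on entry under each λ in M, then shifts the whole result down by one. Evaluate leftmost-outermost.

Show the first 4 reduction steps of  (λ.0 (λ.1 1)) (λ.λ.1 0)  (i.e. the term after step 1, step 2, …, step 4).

  start: (λ.0 (λ.1 1)) (λ.λ.1 0)
  [1] (λ.λ.1 0) (λ.(λ.λ.1 0) (λ.λ.1 0))
  [2] λ.(λ.(λ.λ.1 0) (λ.λ.1 0)) 0
  [3] λ.(λ.λ.1 0) (λ.λ.1 0)
  [4] λ.λ.(λ.λ.1 0) 0

Answer: after 4 steps: λ.λ.(λ.λ.1 0) 0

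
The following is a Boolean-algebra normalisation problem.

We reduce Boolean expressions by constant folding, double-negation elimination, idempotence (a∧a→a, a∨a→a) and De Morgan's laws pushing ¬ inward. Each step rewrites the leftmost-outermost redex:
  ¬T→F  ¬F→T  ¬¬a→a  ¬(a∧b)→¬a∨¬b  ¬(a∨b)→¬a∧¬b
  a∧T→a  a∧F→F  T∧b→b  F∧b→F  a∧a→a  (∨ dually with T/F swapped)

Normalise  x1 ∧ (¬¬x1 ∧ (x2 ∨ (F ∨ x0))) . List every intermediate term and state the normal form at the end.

Answer: normal form = x1 ∧ (x1 ∧ (x2 ∨ x0))  (in 2 steps)

Reduction:
  start: x1 ∧ (¬¬x1 ∧ (x2 ∨ (F ∨ x0)))
  →1  x1 ∧ (x1 ∧ (x2 ∨ (F ∨ x0)))
  →2  x1 ∧ (x1 ∧ (x2 ∨ x0))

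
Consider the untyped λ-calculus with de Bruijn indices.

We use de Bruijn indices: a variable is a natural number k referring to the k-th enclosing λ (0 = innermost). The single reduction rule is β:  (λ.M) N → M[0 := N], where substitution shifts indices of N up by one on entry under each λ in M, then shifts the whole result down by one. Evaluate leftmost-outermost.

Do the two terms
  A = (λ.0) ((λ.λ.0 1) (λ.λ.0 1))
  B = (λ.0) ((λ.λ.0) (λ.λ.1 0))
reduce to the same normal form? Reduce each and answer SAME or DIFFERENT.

Term A:
  start: (λ.0) ((λ.λ.0 1) (λ.λ.0 1))
  step 1: (λ.λ.0 1) (λ.λ.0 1)
  step 2: λ.0 (λ.λ.0 1)

Term B:
  start: (λ.0) ((λ.λ.0) (λ.λ.1 0))
  step 1: (λ.λ.0) (λ.λ.1 0)
  step 2: λ.0

Answer: DIFFERENT — A ⇓ λ.0 (λ.λ.0 1), B ⇓ λ.0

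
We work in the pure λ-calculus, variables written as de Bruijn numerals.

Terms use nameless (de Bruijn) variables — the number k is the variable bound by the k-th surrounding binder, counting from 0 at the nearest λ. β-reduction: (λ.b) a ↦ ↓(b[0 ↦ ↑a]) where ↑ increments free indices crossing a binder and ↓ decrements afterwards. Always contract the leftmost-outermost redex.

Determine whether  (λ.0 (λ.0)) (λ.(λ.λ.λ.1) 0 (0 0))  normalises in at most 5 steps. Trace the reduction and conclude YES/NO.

  start: (λ.0 (λ.0)) (λ.(λ.λ.λ.1) 0 (0 0))
  step 1: (λ.(λ.λ.λ.1) 0 (0 0)) (λ.0)
  step 2: (λ.λ.λ.1) (λ.0) ((λ.0) (λ.0))
  step 3: (λ.λ.1) ((λ.0) (λ.0))
  step 4: λ.(λ.0) (λ.0)
  step 5: λ.λ.0

Answer: YES — reaches normal form λ.λ.0 in 5 ≤ 5 steps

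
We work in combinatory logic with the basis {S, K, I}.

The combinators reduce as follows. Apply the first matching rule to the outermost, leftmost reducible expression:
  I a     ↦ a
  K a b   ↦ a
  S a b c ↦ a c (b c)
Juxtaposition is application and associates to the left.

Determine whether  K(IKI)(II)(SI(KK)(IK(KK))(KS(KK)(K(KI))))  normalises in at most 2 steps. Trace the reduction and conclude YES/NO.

Answer: NO — after 2 steps the term is KI(SI(KK)(IK(KK))(KS(KK)(K(KI)))), not yet normal

Reduction:
  start: K(IKI)(II)(SI(KK)(IK(KK))(KS(KK)(K(KI))))
  step 1: IKI(SI(KK)(IK(KK))(KS(KK)(K(KI))))
  step 2: KI(SI(KK)(IK(KK))(KS(KK)(K(KI))))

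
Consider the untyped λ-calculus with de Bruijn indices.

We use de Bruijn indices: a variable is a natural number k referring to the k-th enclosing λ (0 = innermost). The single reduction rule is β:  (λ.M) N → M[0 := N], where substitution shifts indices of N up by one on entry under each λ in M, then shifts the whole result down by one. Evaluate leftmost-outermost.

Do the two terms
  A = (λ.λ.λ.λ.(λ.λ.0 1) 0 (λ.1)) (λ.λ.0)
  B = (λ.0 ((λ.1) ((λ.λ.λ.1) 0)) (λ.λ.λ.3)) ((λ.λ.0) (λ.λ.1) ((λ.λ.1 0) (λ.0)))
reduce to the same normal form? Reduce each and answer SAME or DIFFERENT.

Answer: DIFFERENT — A ⇓ λ.λ.λ.0, B ⇓ λ.λ.λ.λ.0

Derivation:
Term A:
  start: (λ.λ.λ.λ.(λ.λ.0 1) 0 (λ.1)) (λ.λ.0)
  [1] λ.λ.λ.(λ.λ.0 1) 0 (λ.1)
  [2] λ.λ.λ.(λ.0 1) (λ.1)
  [3] λ.λ.λ.(λ.1) 0
  [4] λ.λ.λ.0

Term B:
  start: (λ.0 ((λ.1) ((λ.λ.λ.1) 0)) (λ.λ.λ.3)) ((λ.λ.0) (λ.λ.1) ((λ.λ.1 0) (λ.0)))
  [1] (λ.λ.0) (λ.λ.1) ((λ.λ.1 0) (λ.0)) ((λ.(λ.λ.0) (λ.λ.1) ((λ.λ.1 0) (λ.0))) ((λ.λ.λ.1) ((λ.λ.0) (λ.λ.1) ((λ.λ.1 0) (λ.0))))) (λ.λ.λ.(λ.λ.0) (λ.λ.1) ((λ.λ.1 0) (λ.0)))
  [2] (λ.0) ((λ.λ.1 0) (λ.0)) ((λ.(λ.λ.0) (λ.λ.1) ((λ.λ.1 0) (λ.0))) ((λ.λ.λ.1) ((λ.λ.0) (λ.λ.1) ((λ.λ.1 0) (λ.0))))) (λ.λ.λ.(λ.λ.0) (λ.λ.1) ((λ.λ.1 0) (λ.0)))
  [3] (λ.λ.1 0) (λ.0) ((λ.(λ.λ.0) (λ.λ.1) ((λ.λ.1 0) (λ.0))) ((λ.λ.λ.1) ((λ.λ.0) (λ.λ.1) ((λ.λ.1 0) (λ.0))))) (λ.λ.λ.(λ.λ.0) (λ.λ.1) ((λ.λ.1 0) (λ.0)))
  [4] (λ.(λ.0) 0) ((λ.(λ.λ.0) (λ.λ.1) ((λ.λ.1 0) (λ.0))) ((λ.λ.λ.1) ((λ.λ.0) (λ.λ.1) ((λ.λ.1 0) (λ.0))))) (λ.λ.λ.(λ.λ.0) (λ.λ.1) ((λ.λ.1 0) (λ.0)))
  [5] (λ.0) ((λ.(λ.λ.0) (λ.λ.1) ((λ.λ.1 0) (λ.0))) ((λ.λ.λ.1) ((λ.λ.0) (λ.λ.1) ((λ.λ.1 0) (λ.0))))) (λ.λ.λ.(λ.λ.0) (λ.λ.1) ((λ.λ.1 0) (λ.0)))
  [6] (λ.(λ.λ.0) (λ.λ.1) ((λ.λ.1 0) (λ.0))) ((λ.λ.λ.1) ((λ.λ.0) (λ.λ.1) ((λ.λ.1 0) (λ.0)))) (λ.λ.λ.(λ.λ.0) (λ.λ.1) ((λ.λ.1 0) (λ.0)))
  [7] (λ.λ.0) (λ.λ.1) ((λ.λ.1 0) (λ.0)) (λ.λ.λ.(λ.λ.0) (λ.λ.1) ((λ.λ.1 0) (λ.0)))
  [8] (λ.0) ((λ.λ.1 0) (λ.0)) (λ.λ.λ.(λ.λ.0) (λ.λ.1) ((λ.λ.1 0) (λ.0)))
  [9] (λ.λ.1 0) (λ.0) (λ.λ.λ.(λ.λ.0) (λ.λ.1) ((λ.λ.1 0) (λ.0)))
  [10] (λ.(λ.0) 0) (λ.λ.λ.(λ.λ.0) (λ.λ.1) ((λ.λ.1 0) (λ.0)))
  [11] (λ.0) (λ.λ.λ.(λ.λ.0) (λ.λ.1) ((λ.λ.1 0) (λ.0)))
  [12] λ.λ.λ.(λ.λ.0) (λ.λ.1) ((λ.λ.1 0) (λ.0))
  [13] λ.λ.λ.(λ.0) ((λ.λ.1 0) (λ.0))
  [14] λ.λ.λ.(λ.λ.1 0) (λ.0)
  [15] λ.λ.λ.λ.(λ.0) 0
  [16] λ.λ.λ.λ.0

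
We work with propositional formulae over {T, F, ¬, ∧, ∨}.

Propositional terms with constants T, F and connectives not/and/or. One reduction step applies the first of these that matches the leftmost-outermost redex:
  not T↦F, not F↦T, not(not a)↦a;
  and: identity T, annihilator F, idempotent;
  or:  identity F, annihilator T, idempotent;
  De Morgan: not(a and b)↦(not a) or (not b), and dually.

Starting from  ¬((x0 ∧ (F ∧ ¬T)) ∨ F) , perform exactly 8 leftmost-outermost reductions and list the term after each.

  start: ¬((x0 ∧ (F ∧ ¬T)) ∨ F)
  [1] ¬(x0 ∧ (F ∧ ¬T)) ∧ ¬F
  [2] (¬x0 ∨ ¬(F ∧ ¬T)) ∧ ¬F
  [3] (¬x0 ∨ (¬F ∨ ¬¬T)) ∧ ¬F
  [4] (¬x0 ∨ (T ∨ ¬¬T)) ∧ ¬F
  [5] (¬x0 ∨ T) ∧ ¬F
  [6] T ∧ ¬F
  [7] ¬F
  [8] T

Answer: after 8 steps: T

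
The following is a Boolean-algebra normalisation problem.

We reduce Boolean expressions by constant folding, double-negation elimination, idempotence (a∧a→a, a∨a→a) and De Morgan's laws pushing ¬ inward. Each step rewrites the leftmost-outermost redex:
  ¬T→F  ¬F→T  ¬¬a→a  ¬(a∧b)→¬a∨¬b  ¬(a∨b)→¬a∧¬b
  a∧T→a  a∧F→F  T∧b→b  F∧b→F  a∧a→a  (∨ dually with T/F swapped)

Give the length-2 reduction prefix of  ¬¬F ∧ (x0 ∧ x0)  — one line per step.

  start: ¬¬F ∧ (x0 ∧ x0)
  →1  F ∧ (x0 ∧ x0)
  →2  F

Answer: after 2 steps: F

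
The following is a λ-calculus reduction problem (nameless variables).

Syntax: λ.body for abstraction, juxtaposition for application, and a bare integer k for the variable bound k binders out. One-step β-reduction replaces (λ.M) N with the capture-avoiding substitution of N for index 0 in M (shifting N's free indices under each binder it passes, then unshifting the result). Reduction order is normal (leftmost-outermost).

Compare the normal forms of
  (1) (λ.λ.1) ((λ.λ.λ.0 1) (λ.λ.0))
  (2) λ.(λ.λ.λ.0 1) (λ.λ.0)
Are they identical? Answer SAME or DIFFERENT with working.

Answer: SAME — A ⇓ λ.λ.λ.0 1, B ⇓ λ.λ.λ.0 1

Derivation:
Term A:
  start: (λ.λ.1) ((λ.λ.λ.0 1) (λ.λ.0))
  [1] λ.(λ.λ.λ.0 1) (λ.λ.0)
  [2] λ.λ.λ.0 1

Term B:
  start: λ.(λ.λ.λ.0 1) (λ.λ.0)
  [1] λ.λ.λ.0 1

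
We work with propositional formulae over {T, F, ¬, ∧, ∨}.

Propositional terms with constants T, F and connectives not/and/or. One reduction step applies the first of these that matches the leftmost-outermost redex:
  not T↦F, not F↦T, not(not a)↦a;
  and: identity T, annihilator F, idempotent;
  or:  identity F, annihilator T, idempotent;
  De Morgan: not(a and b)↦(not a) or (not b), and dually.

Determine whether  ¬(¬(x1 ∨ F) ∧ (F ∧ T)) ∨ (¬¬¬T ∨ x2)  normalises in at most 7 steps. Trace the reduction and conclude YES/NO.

Answer: NO — after 7 steps the term is T ∨ (¬¬¬T ∨ x2), not yet normal

Reduction:
  start: ¬(¬(x1 ∨ F) ∧ (F ∧ T)) ∨ (¬¬¬T ∨ x2)
  [1] (¬¬(x1 ∨ F) ∨ ¬(F ∧ T)) ∨ (¬¬¬T ∨ x2)
  [2] ((x1 ∨ F) ∨ ¬(F ∧ T)) ∨ (¬¬¬T ∨ x2)
  [3] (x1 ∨ ¬(F ∧ T)) ∨ (¬¬¬T ∨ x2)
  [4] (x1 ∨ (¬F ∨ ¬T)) ∨ (¬¬¬T ∨ x2)
  [5] (x1 ∨ (T ∨ ¬T)) ∨ (¬¬¬T ∨ x2)
  [6] (x1 ∨ T) ∨ (¬¬¬T ∨ x2)
  [7] T ∨ (¬¬¬T ∨ x2)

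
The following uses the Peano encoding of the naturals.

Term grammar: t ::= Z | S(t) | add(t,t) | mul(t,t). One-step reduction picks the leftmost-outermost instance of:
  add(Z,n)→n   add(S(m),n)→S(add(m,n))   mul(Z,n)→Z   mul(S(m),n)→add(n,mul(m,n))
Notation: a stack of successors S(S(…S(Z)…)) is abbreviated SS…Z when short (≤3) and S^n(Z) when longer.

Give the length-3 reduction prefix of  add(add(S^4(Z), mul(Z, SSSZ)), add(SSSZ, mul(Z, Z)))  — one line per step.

Answer: after 3 steps: S(add(S(add(SSZ, mul(Z, SSSZ))), add(SSSZ, mul(Z, Z))))

Derivation:
  start: add(add(S^4(Z), mul(Z, SSSZ)), add(SSSZ, mul(Z, Z)))
  [1] add(S(add(SSSZ, mul(Z, SSSZ))), add(SSSZ, mul(Z, Z)))
  [2] S(add(add(SSSZ, mul(Z, SSSZ)), add(SSSZ, mul(Z, Z))))
  [3] S(add(S(add(SSZ, mul(Z, SSSZ))), add(SSSZ, mul(Z, Z))))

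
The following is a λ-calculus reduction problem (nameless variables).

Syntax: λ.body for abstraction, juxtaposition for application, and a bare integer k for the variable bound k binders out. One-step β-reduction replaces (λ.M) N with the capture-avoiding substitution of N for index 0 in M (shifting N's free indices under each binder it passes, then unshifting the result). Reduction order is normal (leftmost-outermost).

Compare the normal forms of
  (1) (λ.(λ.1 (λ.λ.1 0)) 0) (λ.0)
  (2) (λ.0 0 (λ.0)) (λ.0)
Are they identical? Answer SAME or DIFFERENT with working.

Term A:
  start: (λ.(λ.1 (λ.λ.1 0)) 0) (λ.0)
  [1] (λ.(λ.0) (λ.λ.1 0)) (λ.0)
  [2] (λ.0) (λ.λ.1 0)
  [3] λ.λ.1 0

Term B:
  start: (λ.0 0 (λ.0)) (λ.0)
  [1] (λ.0) (λ.0) (λ.0)
  [2] (λ.0) (λ.0)
  [3] λ.0

Answer: DIFFERENT — A ⇓ λ.λ.1 0, B ⇓ λ.0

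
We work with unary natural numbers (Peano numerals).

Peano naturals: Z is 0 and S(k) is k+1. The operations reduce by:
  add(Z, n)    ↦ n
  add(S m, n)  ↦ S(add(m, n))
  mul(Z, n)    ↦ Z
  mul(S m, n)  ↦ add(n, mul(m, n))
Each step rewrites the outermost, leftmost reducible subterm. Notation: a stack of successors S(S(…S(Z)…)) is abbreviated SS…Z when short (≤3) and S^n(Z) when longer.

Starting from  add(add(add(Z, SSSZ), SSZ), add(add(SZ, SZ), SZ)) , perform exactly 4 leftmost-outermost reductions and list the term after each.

Answer: after 4 steps: S(add(S(add(SZ, SSZ)), add(add(SZ, SZ), SZ)))

Derivation:
  start: add(add(add(Z, SSSZ), SSZ), add(add(SZ, SZ), SZ))
  step 1: add(add(SSSZ, SSZ), add(add(SZ, SZ), SZ))
  step 2: add(S(add(SSZ, SSZ)), add(add(SZ, SZ), SZ))
  step 3: S(add(add(SSZ, SSZ), add(add(SZ, SZ), SZ)))
  step 4: S(add(S(add(SZ, SSZ)), add(add(SZ, SZ), SZ)))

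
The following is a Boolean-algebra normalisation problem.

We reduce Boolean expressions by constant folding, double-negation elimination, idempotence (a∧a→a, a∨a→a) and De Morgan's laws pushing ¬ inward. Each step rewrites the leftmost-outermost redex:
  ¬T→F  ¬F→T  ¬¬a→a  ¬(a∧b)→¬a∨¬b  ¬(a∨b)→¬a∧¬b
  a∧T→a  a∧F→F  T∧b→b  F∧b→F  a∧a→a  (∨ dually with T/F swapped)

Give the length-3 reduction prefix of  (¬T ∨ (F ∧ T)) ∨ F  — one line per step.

  start: (¬T ∨ (F ∧ T)) ∨ F
  →1  ¬T ∨ (F ∧ T)
  →2  F ∨ (F ∧ T)
  →3  F ∧ T

Answer: after 3 steps: F ∧ T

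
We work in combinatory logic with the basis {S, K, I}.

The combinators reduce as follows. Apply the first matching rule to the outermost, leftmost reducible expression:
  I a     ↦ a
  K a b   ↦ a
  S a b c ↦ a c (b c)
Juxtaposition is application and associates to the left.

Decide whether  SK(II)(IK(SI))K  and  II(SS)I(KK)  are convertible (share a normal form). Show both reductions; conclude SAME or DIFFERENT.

Term A:
  start: SK(II)(IK(SI))K
  step 1: K(IK(SI))(II(IK(SI)))K
  step 2: IK(SI)K
  step 3: K(SI)K
  step 4: SI

Term B:
  start: II(SS)I(KK)
  step 1: I(SS)I(KK)
  step 2: SSI(KK)
  step 3: S(KK)(I(KK))
  step 4: S(KK)(KK)

Answer: DIFFERENT — A ⇓ SI, B ⇓ S(KK)(KK)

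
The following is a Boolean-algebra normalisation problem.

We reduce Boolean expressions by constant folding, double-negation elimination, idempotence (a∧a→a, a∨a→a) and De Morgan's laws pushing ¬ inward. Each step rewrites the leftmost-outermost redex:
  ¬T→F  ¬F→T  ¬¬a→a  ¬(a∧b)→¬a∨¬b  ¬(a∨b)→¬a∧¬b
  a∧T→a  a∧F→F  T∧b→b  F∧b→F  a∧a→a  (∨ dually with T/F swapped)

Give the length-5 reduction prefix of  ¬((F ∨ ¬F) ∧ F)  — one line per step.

  start: ¬((F ∨ ¬F) ∧ F)
  step 1: ¬(F ∨ ¬F) ∨ ¬F
  step 2: (¬F ∧ ¬¬F) ∨ ¬F
  step 3: (T ∧ ¬¬F) ∨ ¬F
  step 4: ¬¬F ∨ ¬F
  step 5: F ∨ ¬F

Answer: after 5 steps: F ∨ ¬F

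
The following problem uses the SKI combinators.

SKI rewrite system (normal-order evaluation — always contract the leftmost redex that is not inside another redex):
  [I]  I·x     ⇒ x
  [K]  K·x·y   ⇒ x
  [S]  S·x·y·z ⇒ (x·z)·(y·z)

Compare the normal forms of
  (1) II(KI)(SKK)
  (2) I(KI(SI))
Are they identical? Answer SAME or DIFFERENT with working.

Term A:
  start: II(KI)(SKK)
  →1  I(KI)(SKK)
  →2  KI(SKK)
  →3  I

Term B:
  start: I(KI(SI))
  →1  KI(SI)
  →2  I

Answer: SAME — A ⇓ I, B ⇓ I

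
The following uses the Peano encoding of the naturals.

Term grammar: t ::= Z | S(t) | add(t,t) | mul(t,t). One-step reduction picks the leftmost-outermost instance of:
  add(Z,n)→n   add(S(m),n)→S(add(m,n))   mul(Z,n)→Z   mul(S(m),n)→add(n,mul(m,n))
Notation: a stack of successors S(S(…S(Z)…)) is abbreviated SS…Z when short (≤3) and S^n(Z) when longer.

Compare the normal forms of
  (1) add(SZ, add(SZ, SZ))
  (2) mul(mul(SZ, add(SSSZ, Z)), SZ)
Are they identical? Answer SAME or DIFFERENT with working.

Term A:
  start: add(SZ, add(SZ, SZ))
  [1] S(add(Z, add(SZ, SZ)))
  [2] S(add(SZ, SZ))
  [3] S(S(add(Z, SZ)))
  [4] SSSZ

Term B:
  start: mul(mul(SZ, add(SSSZ, Z)), SZ)
  [1] mul(add(add(SSSZ, Z), mul(Z, add(SSSZ, Z))), SZ)
  [2] mul(add(S(add(SSZ, Z)), mul(Z, add(SSSZ, Z))), SZ)
  [3] mul(S(add(add(SSZ, Z), mul(Z, add(SSSZ, Z)))), SZ)
  [4] add(SZ, mul(add(add(SSZ, Z), mul(Z, add(SSSZ, Z))), SZ))
  [5] S(add(Z, mul(add(add(SSZ, Z), mul(Z, add(SSSZ, Z))), SZ)))
  [6] S(mul(add(add(SSZ, Z), mul(Z, add(SSSZ, Z))), SZ))
  [7] S(mul(add(S(add(SZ, Z)), mul(Z, add(SSSZ, Z))), SZ))
  [8] S(mul(S(add(add(SZ, Z), mul(Z, add(SSSZ, Z)))), SZ))
  [9] S(add(SZ, mul(add(add(SZ, Z), mul(Z, add(SSSZ, Z))), SZ)))
  [10] S(S(add(Z, mul(add(add(SZ, Z), mul(Z, add(SSSZ, Z))), SZ))))
  [11] S(S(mul(add(add(SZ, Z), mul(Z, add(SSSZ, Z))), SZ)))
  [12] S(S(mul(add(S(add(Z, Z)), mul(Z, add(SSSZ, Z))), SZ)))
  [13] S(S(mul(S(add(add(Z, Z), mul(Z, add(SSSZ, Z)))), SZ)))
  [14] S(S(add(SZ, mul(add(add(Z, Z), mul(Z, add(SSSZ, Z))), SZ))))
  [15] S(S(S(add(Z, mul(add(add(Z, Z), mul(Z, add(SSSZ, Z))), SZ)))))
  [16] S(S(S(mul(add(add(Z, Z), mul(Z, add(SSSZ, Z))), SZ))))
  [17] S(S(S(mul(add(Z, mul(Z, add(SSSZ, Z))), SZ))))
  [18] S(S(S(mul(mul(Z, add(SSSZ, Z)), SZ))))
  [19] S(S(S(mul(Z, SZ))))
  [20] SSSZ

Answer: SAME — A ⇓ SSSZ, B ⇓ SSSZ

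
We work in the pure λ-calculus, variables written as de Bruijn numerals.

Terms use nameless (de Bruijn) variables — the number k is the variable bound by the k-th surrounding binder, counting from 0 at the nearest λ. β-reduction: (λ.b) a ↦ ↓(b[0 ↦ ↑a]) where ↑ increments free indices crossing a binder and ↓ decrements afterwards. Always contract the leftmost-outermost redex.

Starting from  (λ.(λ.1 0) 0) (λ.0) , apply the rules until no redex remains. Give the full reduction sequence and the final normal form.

  start: (λ.(λ.1 0) 0) (λ.0)
  step 1: (λ.(λ.0) 0) (λ.0)
  step 2: (λ.0) (λ.0)
  step 3: λ.0

Answer: normal form = λ.0  (in 3 steps)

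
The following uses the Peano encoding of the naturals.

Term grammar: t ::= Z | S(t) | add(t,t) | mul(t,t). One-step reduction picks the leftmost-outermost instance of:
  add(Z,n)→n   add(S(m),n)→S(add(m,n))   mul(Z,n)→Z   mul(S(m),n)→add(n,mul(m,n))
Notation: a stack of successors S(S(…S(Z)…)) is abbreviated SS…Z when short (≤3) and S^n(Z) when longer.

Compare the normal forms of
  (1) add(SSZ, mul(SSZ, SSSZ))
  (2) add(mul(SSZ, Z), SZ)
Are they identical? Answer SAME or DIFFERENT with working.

Answer: DIFFERENT — A ⇓ S^8(Z), B ⇓ SZ

Reduction:
Term A:
  start: add(SSZ, mul(SSZ, SSSZ))
  [1] S(add(SZ, mul(SSZ, SSSZ)))
  [2] S(S(add(Z, mul(SSZ, SSSZ))))
  [3] S(S(mul(SSZ, SSSZ)))
  [4] S(S(add(SSSZ, mul(SZ, SSSZ))))
  [5] S(S(S(add(SSZ, mul(SZ, SSSZ)))))
  [6] S(S(S(S(add(SZ, mul(SZ, SSSZ))))))
  [7] S(S(S(S(S(add(Z, mul(SZ, SSSZ)))))))
  [8] S(S(S(S(S(mul(SZ, SSSZ))))))
  [9] S(S(S(S(S(add(SSSZ, mul(Z, SSSZ)))))))
  [10] S(S(S(S(S(S(add(SSZ, mul(Z, SSSZ))))))))
  [11] S(S(S(S(S(S(S(add(SZ, mul(Z, SSSZ)))))))))
  [12] S(S(S(S(S(S(S(S(add(Z, mul(Z, SSSZ))))))))))
  [13] S(S(S(S(S(S(S(S(mul(Z, SSSZ)))))))))
  [14] S^8(Z)

Term B:
  start: add(mul(SSZ, Z), SZ)
  [1] add(add(Z, mul(SZ, Z)), SZ)
  [2] add(mul(SZ, Z), SZ)
  [3] add(add(Z, mul(Z, Z)), SZ)
  [4] add(mul(Z, Z), SZ)
  [5] add(Z, SZ)
  [6] SZ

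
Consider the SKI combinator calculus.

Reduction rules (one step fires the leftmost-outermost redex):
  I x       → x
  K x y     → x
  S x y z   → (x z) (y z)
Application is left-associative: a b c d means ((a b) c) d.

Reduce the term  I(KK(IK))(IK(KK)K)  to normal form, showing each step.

Answer: normal form = K(KK)  (in 4 steps)

Reduction:
  start: I(KK(IK))(IK(KK)K)
  [1] KK(IK)(IK(KK)K)
  [2] K(IK(KK)K)
  [3] K(K(KK)K)
  [4] K(KK)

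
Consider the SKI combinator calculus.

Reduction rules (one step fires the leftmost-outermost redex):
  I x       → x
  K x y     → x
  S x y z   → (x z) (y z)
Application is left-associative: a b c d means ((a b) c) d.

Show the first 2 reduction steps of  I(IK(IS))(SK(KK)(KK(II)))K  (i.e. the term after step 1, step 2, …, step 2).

  start: I(IK(IS))(SK(KK)(KK(II)))K
  step 1: IK(IS)(SK(KK)(KK(II)))K
  step 2: K(IS)(SK(KK)(KK(II)))K

Answer: after 2 steps: K(IS)(SK(KK)(KK(II)))K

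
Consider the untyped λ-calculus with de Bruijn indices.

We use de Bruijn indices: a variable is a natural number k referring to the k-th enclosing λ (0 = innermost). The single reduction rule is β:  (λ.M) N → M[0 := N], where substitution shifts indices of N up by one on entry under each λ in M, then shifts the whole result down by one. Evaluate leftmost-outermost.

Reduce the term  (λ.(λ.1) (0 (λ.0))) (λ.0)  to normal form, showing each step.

Answer: normal form = λ.0  (in 2 steps)

Working:
  start: (λ.(λ.1) (0 (λ.0))) (λ.0)
  →1  (λ.λ.0) ((λ.0) (λ.0))
  →2  λ.0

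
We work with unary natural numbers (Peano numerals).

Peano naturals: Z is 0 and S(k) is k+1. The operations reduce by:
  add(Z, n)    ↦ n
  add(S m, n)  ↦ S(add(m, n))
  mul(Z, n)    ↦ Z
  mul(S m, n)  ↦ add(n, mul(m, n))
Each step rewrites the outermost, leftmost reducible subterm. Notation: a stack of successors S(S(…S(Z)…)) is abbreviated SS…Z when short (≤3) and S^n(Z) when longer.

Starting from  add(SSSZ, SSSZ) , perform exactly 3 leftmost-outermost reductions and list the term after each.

Answer: after 3 steps: S(S(S(add(Z, SSSZ))))

Derivation:
  start: add(SSSZ, SSSZ)
  →1  S(add(SSZ, SSSZ))
  →2  S(S(add(SZ, SSSZ)))
  →3  S(S(S(add(Z, SSSZ))))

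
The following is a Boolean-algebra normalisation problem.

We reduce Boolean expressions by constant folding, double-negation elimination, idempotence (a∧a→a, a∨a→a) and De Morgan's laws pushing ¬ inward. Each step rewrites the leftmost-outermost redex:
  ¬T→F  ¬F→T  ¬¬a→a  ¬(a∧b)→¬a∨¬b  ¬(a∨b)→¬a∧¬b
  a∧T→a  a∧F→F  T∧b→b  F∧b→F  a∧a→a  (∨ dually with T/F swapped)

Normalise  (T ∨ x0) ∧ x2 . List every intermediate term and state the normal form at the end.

  start: (T ∨ x0) ∧ x2
  →1  T ∧ x2
  →2  x2

Answer: normal form = x2  (in 2 steps)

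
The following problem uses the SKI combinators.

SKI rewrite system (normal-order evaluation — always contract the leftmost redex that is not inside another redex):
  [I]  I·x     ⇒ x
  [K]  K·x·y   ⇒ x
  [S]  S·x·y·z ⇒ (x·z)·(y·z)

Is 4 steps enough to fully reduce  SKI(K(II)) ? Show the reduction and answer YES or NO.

  start: SKI(K(II))
  step 1: K(K(II))(I(K(II)))
  step 2: K(II)
  step 3: KI

Answer: YES — reaches normal form KI in 3 ≤ 4 steps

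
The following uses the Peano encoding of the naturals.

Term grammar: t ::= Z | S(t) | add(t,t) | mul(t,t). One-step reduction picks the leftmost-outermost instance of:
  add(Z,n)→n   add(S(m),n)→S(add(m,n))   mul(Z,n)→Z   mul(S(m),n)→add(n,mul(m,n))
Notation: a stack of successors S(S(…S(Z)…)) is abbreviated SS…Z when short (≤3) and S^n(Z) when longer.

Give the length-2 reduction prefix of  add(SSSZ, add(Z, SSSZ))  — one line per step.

  start: add(SSSZ, add(Z, SSSZ))
  step 1: S(add(SSZ, add(Z, SSSZ)))
  step 2: S(S(add(SZ, add(Z, SSSZ))))

Answer: after 2 steps: S(S(add(SZ, add(Z, SSSZ))))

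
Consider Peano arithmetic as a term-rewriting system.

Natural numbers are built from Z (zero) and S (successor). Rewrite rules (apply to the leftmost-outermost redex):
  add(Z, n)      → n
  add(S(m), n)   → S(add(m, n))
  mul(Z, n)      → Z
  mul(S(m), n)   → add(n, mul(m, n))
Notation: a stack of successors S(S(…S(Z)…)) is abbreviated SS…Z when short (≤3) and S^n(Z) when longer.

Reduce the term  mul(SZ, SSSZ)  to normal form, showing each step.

Answer: normal form = SSSZ  (in 6 steps)

Working:
  start: mul(SZ, SSSZ)
  →1  add(SSSZ, mul(Z, SSSZ))
  →2  S(add(SSZ, mul(Z, SSSZ)))
  →3  S(S(add(SZ, mul(Z, SSSZ))))
  →4  S(S(S(add(Z, mul(Z, SSSZ)))))
  →5  S(S(S(mul(Z, SSSZ))))
  →6  SSSZ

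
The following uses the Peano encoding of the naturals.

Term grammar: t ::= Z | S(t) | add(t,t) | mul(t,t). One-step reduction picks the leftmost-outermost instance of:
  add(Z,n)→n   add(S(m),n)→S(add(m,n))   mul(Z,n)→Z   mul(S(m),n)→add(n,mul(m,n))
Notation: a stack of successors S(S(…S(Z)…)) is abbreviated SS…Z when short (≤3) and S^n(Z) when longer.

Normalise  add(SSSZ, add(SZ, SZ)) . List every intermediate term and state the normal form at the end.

Answer: normal form = S^5(Z)  (in 6 steps)

Reduction:
  start: add(SSSZ, add(SZ, SZ))
  [1] S(add(SSZ, add(SZ, SZ)))
  [2] S(S(add(SZ, add(SZ, SZ))))
  [3] S(S(S(add(Z, add(SZ, SZ)))))
  [4] S(S(S(add(SZ, SZ))))
  [5] S(S(S(S(add(Z, SZ)))))
  [6] S^5(Z)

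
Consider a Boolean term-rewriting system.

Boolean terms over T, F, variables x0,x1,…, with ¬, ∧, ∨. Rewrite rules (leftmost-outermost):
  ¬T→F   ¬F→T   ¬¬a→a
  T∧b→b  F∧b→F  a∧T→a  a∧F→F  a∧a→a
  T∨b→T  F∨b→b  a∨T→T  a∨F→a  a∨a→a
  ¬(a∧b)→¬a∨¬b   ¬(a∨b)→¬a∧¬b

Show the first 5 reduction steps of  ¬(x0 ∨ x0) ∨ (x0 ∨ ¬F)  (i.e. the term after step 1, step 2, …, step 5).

  start: ¬(x0 ∨ x0) ∨ (x0 ∨ ¬F)
  →1  (¬x0 ∧ ¬x0) ∨ (x0 ∨ ¬F)
  →2  ¬x0 ∨ (x0 ∨ ¬F)
  →3  ¬x0 ∨ (x0 ∨ T)
  →4  ¬x0 ∨ T
  →5  T

Answer: after 5 steps: T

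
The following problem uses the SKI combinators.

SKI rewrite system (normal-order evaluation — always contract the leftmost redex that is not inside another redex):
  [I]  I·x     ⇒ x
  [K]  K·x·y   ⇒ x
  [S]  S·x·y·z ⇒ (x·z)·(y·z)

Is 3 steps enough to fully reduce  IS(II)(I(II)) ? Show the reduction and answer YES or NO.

  start: IS(II)(I(II))
  →1  S(II)(I(II))
  →2  SI(I(II))
  →3  SI(II)

Answer: NO — after 3 steps the term is SI(II), not yet normal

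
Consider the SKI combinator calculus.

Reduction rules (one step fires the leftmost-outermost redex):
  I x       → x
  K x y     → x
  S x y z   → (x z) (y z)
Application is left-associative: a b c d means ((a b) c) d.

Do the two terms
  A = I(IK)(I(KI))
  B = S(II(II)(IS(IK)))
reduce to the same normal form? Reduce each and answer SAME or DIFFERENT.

Answer: DIFFERENT — A ⇓ K(KI), B ⇓ S(SK)

Reduction:
Term A:
  start: I(IK)(I(KI))
  →1  IK(I(KI))
  →2  K(I(KI))
  →3  K(KI)

Term B:
  start: S(II(II)(IS(IK)))
  →1  S(I(II)(IS(IK)))
  →2  S(II(IS(IK)))
  →3  S(I(IS(IK)))
  →4  S(IS(IK))
  →5  S(S(IK))
  →6  S(SK)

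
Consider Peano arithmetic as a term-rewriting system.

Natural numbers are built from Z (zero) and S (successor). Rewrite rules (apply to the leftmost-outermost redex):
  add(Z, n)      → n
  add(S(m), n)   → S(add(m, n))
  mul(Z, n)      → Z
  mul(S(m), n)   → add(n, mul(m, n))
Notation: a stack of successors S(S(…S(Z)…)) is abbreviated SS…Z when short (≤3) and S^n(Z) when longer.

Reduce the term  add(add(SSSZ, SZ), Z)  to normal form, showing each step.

Answer: normal form = S^4(Z)  (in 9 steps)

Working:
  start: add(add(SSSZ, SZ), Z)
  step 1: add(S(add(SSZ, SZ)), Z)
  step 2: S(add(add(SSZ, SZ), Z))
  step 3: S(add(S(add(SZ, SZ)), Z))
  step 4: S(S(add(add(SZ, SZ), Z)))
  step 5: S(S(add(S(add(Z, SZ)), Z)))
  step 6: S(S(S(add(add(Z, SZ), Z))))
  step 7: S(S(S(add(SZ, Z))))
  step 8: S(S(S(S(add(Z, Z)))))
  step 9: S^4(Z)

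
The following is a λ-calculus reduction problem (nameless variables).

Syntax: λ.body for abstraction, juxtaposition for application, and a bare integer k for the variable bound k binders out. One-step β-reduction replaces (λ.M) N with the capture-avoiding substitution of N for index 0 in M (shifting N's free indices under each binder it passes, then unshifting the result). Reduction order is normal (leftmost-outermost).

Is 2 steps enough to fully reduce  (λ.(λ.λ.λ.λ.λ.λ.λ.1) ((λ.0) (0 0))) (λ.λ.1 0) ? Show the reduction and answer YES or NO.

Answer: YES — reaches normal form λ.λ.λ.λ.λ.λ.1 in 2 ≤ 2 steps

Working:
  start: (λ.(λ.λ.λ.λ.λ.λ.λ.1) ((λ.0) (0 0))) (λ.λ.1 0)
  [1] (λ.λ.λ.λ.λ.λ.λ.1) ((λ.0) ((λ.λ.1 0) (λ.λ.1 0)))
  [2] λ.λ.λ.λ.λ.λ.1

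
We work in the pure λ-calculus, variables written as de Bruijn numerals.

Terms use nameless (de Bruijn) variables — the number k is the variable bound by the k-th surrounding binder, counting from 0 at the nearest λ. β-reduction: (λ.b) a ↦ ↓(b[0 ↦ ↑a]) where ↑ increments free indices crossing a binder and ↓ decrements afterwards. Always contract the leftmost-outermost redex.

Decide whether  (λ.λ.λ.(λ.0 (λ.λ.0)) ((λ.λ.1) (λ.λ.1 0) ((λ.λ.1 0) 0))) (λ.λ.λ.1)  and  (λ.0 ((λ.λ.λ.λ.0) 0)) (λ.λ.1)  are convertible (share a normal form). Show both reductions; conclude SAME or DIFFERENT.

Term A:
  start: (λ.λ.λ.(λ.0 (λ.λ.0)) ((λ.λ.1) (λ.λ.1 0) ((λ.λ.1 0) 0))) (λ.λ.λ.1)
  [1] λ.λ.(λ.0 (λ.λ.0)) ((λ.λ.1) (λ.λ.1 0) ((λ.λ.1 0) 0))
  [2] λ.λ.(λ.λ.1) (λ.λ.1 0) ((λ.λ.1 0) 0) (λ.λ.0)
  [3] λ.λ.(λ.λ.λ.1 0) ((λ.λ.1 0) 0) (λ.λ.0)
  [4] λ.λ.(λ.λ.1 0) (λ.λ.0)
  [5] λ.λ.λ.(λ.λ.0) 0
  [6] λ.λ.λ.λ.0

Term B:
  start: (λ.0 ((λ.λ.λ.λ.0) 0)) (λ.λ.1)
  [1] (λ.λ.1) ((λ.λ.λ.λ.0) (λ.λ.1))
  [2] λ.(λ.λ.λ.λ.0) (λ.λ.1)
  [3] λ.λ.λ.λ.0

Answer: SAME — A ⇓ λ.λ.λ.λ.0, B ⇓ λ.λ.λ.λ.0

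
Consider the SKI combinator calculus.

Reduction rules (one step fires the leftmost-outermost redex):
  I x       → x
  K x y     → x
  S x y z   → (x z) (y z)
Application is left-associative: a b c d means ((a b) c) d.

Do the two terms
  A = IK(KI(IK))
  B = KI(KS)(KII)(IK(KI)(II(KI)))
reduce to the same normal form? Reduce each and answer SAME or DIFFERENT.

Answer: SAME — A ⇓ KI, B ⇓ KI

Reduction:
Term A:
  start: IK(KI(IK))
  →1  K(KI(IK))
  →2  KI

Term B:
  start: KI(KS)(KII)(IK(KI)(II(KI)))
  →1  I(KII)(IK(KI)(II(KI)))
  →2  KII(IK(KI)(II(KI)))
  →3  I(IK(KI)(II(KI)))
  →4  IK(KI)(II(KI))
  →5  K(KI)(II(KI))
  →6  KI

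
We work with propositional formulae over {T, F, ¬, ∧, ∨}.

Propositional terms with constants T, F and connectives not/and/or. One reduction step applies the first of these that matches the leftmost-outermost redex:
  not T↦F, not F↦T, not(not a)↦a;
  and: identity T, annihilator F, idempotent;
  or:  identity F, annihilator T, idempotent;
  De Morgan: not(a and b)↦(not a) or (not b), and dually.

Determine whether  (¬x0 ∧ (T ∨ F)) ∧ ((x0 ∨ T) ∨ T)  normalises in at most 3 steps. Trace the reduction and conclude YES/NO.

  start: (¬x0 ∧ (T ∨ F)) ∧ ((x0 ∨ T) ∨ T)
  [1] (¬x0 ∧ T) ∧ ((x0 ∨ T) ∨ T)
  [2] ¬x0 ∧ ((x0 ∨ T) ∨ T)
  [3] ¬x0 ∧ T

Answer: NO — after 3 steps the term is ¬x0 ∧ T, not yet normal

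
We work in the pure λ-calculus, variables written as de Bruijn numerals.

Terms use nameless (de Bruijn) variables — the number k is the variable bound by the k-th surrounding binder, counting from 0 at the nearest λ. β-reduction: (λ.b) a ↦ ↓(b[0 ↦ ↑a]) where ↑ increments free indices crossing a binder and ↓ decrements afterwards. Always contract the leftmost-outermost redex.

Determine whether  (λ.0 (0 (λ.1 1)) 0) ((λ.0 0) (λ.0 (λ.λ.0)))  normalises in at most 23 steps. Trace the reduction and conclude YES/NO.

Answer: YES — reaches normal form λ.0 in 21 ≤ 23 steps

Reduction:
  start: (λ.0 (0 (λ.1 1)) 0) ((λ.0 0) (λ.0 (λ.λ.0)))
  [1] (λ.0 0) (λ.0 (λ.λ.0)) ((λ.0 0) (λ.0 (λ.λ.0)) (λ.(λ.0 0) (λ.0 (λ.λ.0)) ((λ.0 0) (λ.0 (λ.λ.0))))) ((λ.0 0) (λ.0 (λ.λ.0)))
  [2] (λ.0 (λ.λ.0)) (λ.0 (λ.λ.0)) ((λ.0 0) (λ.0 (λ.λ.0)) (λ.(λ.0 0) (λ.0 (λ.λ.0)) ((λ.0 0) (λ.0 (λ.λ.0))))) ((λ.0 0) (λ.0 (λ.λ.0)))
  [3] (λ.0 (λ.λ.0)) (λ.λ.0) ((λ.0 0) (λ.0 (λ.λ.0)) (λ.(λ.0 0) (λ.0 (λ.λ.0)) ((λ.0 0) (λ.0 (λ.λ.0))))) ((λ.0 0) (λ.0 (λ.λ.0)))
  [4] (λ.λ.0) (λ.λ.0) ((λ.0 0) (λ.0 (λ.λ.0)) (λ.(λ.0 0) (λ.0 (λ.λ.0)) ((λ.0 0) (λ.0 (λ.λ.0))))) ((λ.0 0) (λ.0 (λ.λ.0)))
  [5] (λ.0) ((λ.0 0) (λ.0 (λ.λ.0)) (λ.(λ.0 0) (λ.0 (λ.λ.0)) ((λ.0 0) (λ.0 (λ.λ.0))))) ((λ.0 0) (λ.0 (λ.λ.0)))
  [6] (λ.0 0) (λ.0 (λ.λ.0)) (λ.(λ.0 0) (λ.0 (λ.λ.0)) ((λ.0 0) (λ.0 (λ.λ.0)))) ((λ.0 0) (λ.0 (λ.λ.0)))
  [7] (λ.0 (λ.λ.0)) (λ.0 (λ.λ.0)) (λ.(λ.0 0) (λ.0 (λ.λ.0)) ((λ.0 0) (λ.0 (λ.λ.0)))) ((λ.0 0) (λ.0 (λ.λ.0)))
  [8] (λ.0 (λ.λ.0)) (λ.λ.0) (λ.(λ.0 0) (λ.0 (λ.λ.0)) ((λ.0 0) (λ.0 (λ.λ.0)))) ((λ.0 0) (λ.0 (λ.λ.0)))
  [9] (λ.λ.0) (λ.λ.0) (λ.(λ.0 0) (λ.0 (λ.λ.0)) ((λ.0 0) (λ.0 (λ.λ.0)))) ((λ.0 0) (λ.0 (λ.λ.0)))
  [10] (λ.0) (λ.(λ.0 0) (λ.0 (λ.λ.0)) ((λ.0 0) (λ.0 (λ.λ.0)))) ((λ.0 0) (λ.0 (λ.λ.0)))
  [11] (λ.(λ.0 0) (λ.0 (λ.λ.0)) ((λ.0 0) (λ.0 (λ.λ.0)))) ((λ.0 0) (λ.0 (λ.λ.0)))
  [12] (λ.0 0) (λ.0 (λ.λ.0)) ((λ.0 0) (λ.0 (λ.λ.0)))
  [13] (λ.0 (λ.λ.0)) (λ.0 (λ.λ.0)) ((λ.0 0) (λ.0 (λ.λ.0)))
  [14] (λ.0 (λ.λ.0)) (λ.λ.0) ((λ.0 0) (λ.0 (λ.λ.0)))
  [15] (λ.λ.0) (λ.λ.0) ((λ.0 0) (λ.0 (λ.λ.0)))
  [16] (λ.0) ((λ.0 0) (λ.0 (λ.λ.0)))
  [17] (λ.0 0) (λ.0 (λ.λ.0))
  [18] (λ.0 (λ.λ.0)) (λ.0 (λ.λ.0))
  [19] (λ.0 (λ.λ.0)) (λ.λ.0)
  [20] (λ.λ.0) (λ.λ.0)
  [21] λ.0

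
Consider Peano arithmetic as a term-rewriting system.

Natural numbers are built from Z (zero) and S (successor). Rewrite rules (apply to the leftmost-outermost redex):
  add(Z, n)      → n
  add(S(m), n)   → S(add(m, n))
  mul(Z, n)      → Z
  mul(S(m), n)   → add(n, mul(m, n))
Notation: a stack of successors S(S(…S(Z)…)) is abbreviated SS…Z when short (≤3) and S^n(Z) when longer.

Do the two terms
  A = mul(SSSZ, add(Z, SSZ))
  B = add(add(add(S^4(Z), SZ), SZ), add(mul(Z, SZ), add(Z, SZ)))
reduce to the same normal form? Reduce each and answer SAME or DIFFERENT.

Answer: DIFFERENT — A ⇓ S^6(Z), B ⇓ S^7(Z)

Working:
Term A:
  start: mul(SSSZ, add(Z, SSZ))
  step 1: add(add(Z, SSZ), mul(SSZ, add(Z, SSZ)))
  step 2: add(SSZ, mul(SSZ, add(Z, SSZ)))
  step 3: S(add(SZ, mul(SSZ, add(Z, SSZ))))
  step 4: S(S(add(Z, mul(SSZ, add(Z, SSZ)))))
  step 5: S(S(mul(SSZ, add(Z, SSZ))))
  step 6: S(S(add(add(Z, SSZ), mul(SZ, add(Z, SSZ)))))
  step 7: S(S(add(SSZ, mul(SZ, add(Z, SSZ)))))
  step 8: S(S(S(add(SZ, mul(SZ, add(Z, SSZ))))))
  step 9: S(S(S(S(add(Z, mul(SZ, add(Z, SSZ)))))))
  step 10: S(S(S(S(mul(SZ, add(Z, SSZ))))))
  step 11: S(S(S(S(add(add(Z, SSZ), mul(Z, add(Z, SSZ)))))))
  step 12: S(S(S(S(add(SSZ, mul(Z, add(Z, SSZ)))))))
  step 13: S(S(S(S(S(add(SZ, mul(Z, add(Z, SSZ))))))))
  step 14: S(S(S(S(S(S(add(Z, mul(Z, add(Z, SSZ)))))))))
  step 15: S(S(S(S(S(S(mul(Z, add(Z, SSZ))))))))
  step 16: S^6(Z)

Term B:
  start: add(add(add(S^4(Z), SZ), SZ), add(mul(Z, SZ), add(Z, SZ)))
  step 1: add(add(S(add(SSSZ, SZ)), SZ), add(mul(Z, SZ), add(Z, SZ)))
  step 2: add(S(add(add(SSSZ, SZ), SZ)), add(mul(Z, SZ), add(Z, SZ)))
  step 3: S(add(add(add(SSSZ, SZ), SZ), add(mul(Z, SZ), add(Z, SZ))))
  step 4: S(add(add(S(add(SSZ, SZ)), SZ), add(mul(Z, SZ), add(Z, SZ))))
  step 5: S(add(S(add(add(SSZ, SZ), SZ)), add(mul(Z, SZ), add(Z, SZ))))
  step 6: S(S(add(add(add(SSZ, SZ), SZ), add(mul(Z, SZ), add(Z, SZ)))))
  step 7: S(S(add(add(S(add(SZ, SZ)), SZ), add(mul(Z, SZ), add(Z, SZ)))))
  step 8: S(S(add(S(add(add(SZ, SZ), SZ)), add(mul(Z, SZ), add(Z, SZ)))))
  step 9: S(S(S(add(add(add(SZ, SZ), SZ), add(mul(Z, SZ), add(Z, SZ))))))
  step 10: S(S(S(add(add(S(add(Z, SZ)), SZ), add(mul(Z, SZ), add(Z, SZ))))))
  step 11: S(S(S(add(S(add(add(Z, SZ), SZ)), add(mul(Z, SZ), add(Z, SZ))))))
  step 12: S(S(S(S(add(add(add(Z, SZ), SZ), add(mul(Z, SZ), add(Z, SZ)))))))
  step 13: S(S(S(S(add(add(SZ, SZ), add(mul(Z, SZ), add(Z, SZ)))))))
  step 14: S(S(S(S(add(S(add(Z, SZ)), add(mul(Z, SZ), add(Z, SZ)))))))
  step 15: S(S(S(S(S(add(add(Z, SZ), add(mul(Z, SZ), add(Z, SZ))))))))
  step 16: S(S(S(S(S(add(SZ, add(mul(Z, SZ), add(Z, SZ))))))))
  step 17: S(S(S(S(S(S(add(Z, add(mul(Z, SZ), add(Z, SZ)))))))))
  step 18: S(S(S(S(S(S(add(mul(Z, SZ), add(Z, SZ))))))))
  step 19: S(S(S(S(S(S(add(Z, add(Z, SZ))))))))
  step 20: S(S(S(S(S(S(add(Z, SZ)))))))
  step 21: S^7(Z)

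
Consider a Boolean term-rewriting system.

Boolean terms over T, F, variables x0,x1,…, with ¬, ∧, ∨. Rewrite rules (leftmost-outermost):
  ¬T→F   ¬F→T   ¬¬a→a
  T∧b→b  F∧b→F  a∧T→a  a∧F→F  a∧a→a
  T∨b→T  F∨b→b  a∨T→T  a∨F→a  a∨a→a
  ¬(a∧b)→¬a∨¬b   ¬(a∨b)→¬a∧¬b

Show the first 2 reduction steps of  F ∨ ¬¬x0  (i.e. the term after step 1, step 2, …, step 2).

Answer: after 2 steps: x0

Reduction:
  start: F ∨ ¬¬x0
  step 1: ¬¬x0
  step 2: x0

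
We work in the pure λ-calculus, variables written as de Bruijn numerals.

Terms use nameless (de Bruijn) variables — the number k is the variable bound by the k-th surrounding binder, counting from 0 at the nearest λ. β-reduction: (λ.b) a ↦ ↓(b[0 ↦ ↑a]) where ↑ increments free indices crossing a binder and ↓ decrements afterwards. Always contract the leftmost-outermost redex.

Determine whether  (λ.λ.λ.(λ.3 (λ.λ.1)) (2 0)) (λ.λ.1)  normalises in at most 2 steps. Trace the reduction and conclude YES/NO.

  start: (λ.λ.λ.(λ.3 (λ.λ.1)) (2 0)) (λ.λ.1)
  step 1: λ.λ.(λ.(λ.λ.1) (λ.λ.1)) ((λ.λ.1) 0)
  step 2: λ.λ.(λ.λ.1) (λ.λ.1)

Answer: NO — after 2 steps the term is λ.λ.(λ.λ.1) (λ.λ.1), not yet normal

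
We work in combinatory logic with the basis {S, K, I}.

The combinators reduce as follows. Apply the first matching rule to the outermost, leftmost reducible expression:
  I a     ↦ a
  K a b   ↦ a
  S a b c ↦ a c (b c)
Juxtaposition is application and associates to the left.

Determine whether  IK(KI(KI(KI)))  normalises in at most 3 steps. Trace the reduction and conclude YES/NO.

  start: IK(KI(KI(KI)))
  step 1: K(KI(KI(KI)))
  step 2: KI

Answer: YES — reaches normal form KI in 2 ≤ 3 steps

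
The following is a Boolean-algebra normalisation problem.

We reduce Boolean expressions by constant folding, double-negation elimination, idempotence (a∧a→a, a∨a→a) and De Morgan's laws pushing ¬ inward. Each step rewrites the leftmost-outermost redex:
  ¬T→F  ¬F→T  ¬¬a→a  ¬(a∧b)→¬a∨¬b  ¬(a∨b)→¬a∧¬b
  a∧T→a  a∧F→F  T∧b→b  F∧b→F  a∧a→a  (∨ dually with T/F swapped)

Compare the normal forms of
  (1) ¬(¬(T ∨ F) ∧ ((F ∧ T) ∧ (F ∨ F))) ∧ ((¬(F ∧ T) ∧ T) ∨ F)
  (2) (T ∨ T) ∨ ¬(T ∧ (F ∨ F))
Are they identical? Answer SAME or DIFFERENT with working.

Term A:
  start: ¬(¬(T ∨ F) ∧ ((F ∧ T) ∧ (F ∨ F))) ∧ ((¬(F ∧ T) ∧ T) ∨ F)
  step 1: (¬¬(T ∨ F) ∨ ¬((F ∧ T) ∧ (F ∨ F))) ∧ ((¬(F ∧ T) ∧ T) ∨ F)
  step 2: ((T ∨ F) ∨ ¬((F ∧ T) ∧ (F ∨ F))) ∧ ((¬(F ∧ T) ∧ T) ∨ F)
  step 3: (T ∨ ¬((F ∧ T) ∧ (F ∨ F))) ∧ ((¬(F ∧ T) ∧ T) ∨ F)
  step 4: T ∧ ((¬(F ∧ T) ∧ T) ∨ F)
  step 5: (¬(F ∧ T) ∧ T) ∨ F
  step 6: ¬(F ∧ T) ∧ T
  step 7: ¬(F ∧ T)
  step 8: ¬F ∨ ¬T
  step 9: T ∨ ¬T
  step 10: T

Term B:
  start: (T ∨ T) ∨ ¬(T ∧ (F ∨ F))
  step 1: T ∨ ¬(T ∧ (F ∨ F))
  step 2: T

Answer: SAME — A ⇓ T, B ⇓ T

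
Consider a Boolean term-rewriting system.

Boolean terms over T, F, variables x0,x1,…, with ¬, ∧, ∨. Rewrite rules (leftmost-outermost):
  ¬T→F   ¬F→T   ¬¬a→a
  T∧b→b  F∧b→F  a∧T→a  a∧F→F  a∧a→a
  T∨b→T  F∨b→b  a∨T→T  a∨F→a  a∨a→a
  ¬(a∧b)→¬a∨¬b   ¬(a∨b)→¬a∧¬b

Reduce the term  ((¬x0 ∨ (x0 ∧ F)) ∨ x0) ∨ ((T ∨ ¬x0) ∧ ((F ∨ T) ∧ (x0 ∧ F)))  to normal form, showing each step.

  start: ((¬x0 ∨ (x0 ∧ F)) ∨ x0) ∨ ((T ∨ ¬x0) ∧ ((F ∨ T) ∧ (x0 ∧ F)))
  [1] ((¬x0 ∨ F) ∨ x0) ∨ ((T ∨ ¬x0) ∧ ((F ∨ T) ∧ (x0 ∧ F)))
  [2] (¬x0 ∨ x0) ∨ ((T ∨ ¬x0) ∧ ((F ∨ T) ∧ (x0 ∧ F)))
  [3] (¬x0 ∨ x0) ∨ (T ∧ ((F ∨ T) ∧ (x0 ∧ F)))
  [4] (¬x0 ∨ x0) ∨ ((F ∨ T) ∧ (x0 ∧ F))
  [5] (¬x0 ∨ x0) ∨ (T ∧ (x0 ∧ F))
  [6] (¬x0 ∨ x0) ∨ (x0 ∧ F)
  [7] (¬x0 ∨ x0) ∨ F
  [8] ¬x0 ∨ x0

Answer: normal form = ¬x0 ∨ x0  (in 8 steps)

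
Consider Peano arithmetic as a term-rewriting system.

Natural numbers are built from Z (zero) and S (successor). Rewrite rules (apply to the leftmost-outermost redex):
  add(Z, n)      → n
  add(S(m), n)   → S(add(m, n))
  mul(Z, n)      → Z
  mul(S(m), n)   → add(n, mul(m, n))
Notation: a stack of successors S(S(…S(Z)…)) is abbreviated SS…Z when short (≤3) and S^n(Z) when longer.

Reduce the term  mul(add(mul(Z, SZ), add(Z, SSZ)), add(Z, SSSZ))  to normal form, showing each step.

  start: mul(add(mul(Z, SZ), add(Z, SSZ)), add(Z, SSSZ))
  [1] mul(add(Z, add(Z, SSZ)), add(Z, SSSZ))
  [2] mul(add(Z, SSZ), add(Z, SSSZ))
  [3] mul(SSZ, add(Z, SSSZ))
  [4] add(add(Z, SSSZ), mul(SZ, add(Z, SSSZ)))
  [5] add(SSSZ, mul(SZ, add(Z, SSSZ)))
  [6] S(add(SSZ, mul(SZ, add(Z, SSSZ))))
  [7] S(S(add(SZ, mul(SZ, add(Z, SSSZ)))))
  [8] S(S(S(add(Z, mul(SZ, add(Z, SSSZ))))))
  [9] S(S(S(mul(SZ, add(Z, SSSZ)))))
  [10] S(S(S(add(add(Z, SSSZ), mul(Z, add(Z, SSSZ))))))
  [11] S(S(S(add(SSSZ, mul(Z, add(Z, SSSZ))))))
  [12] S(S(S(S(add(SSZ, mul(Z, add(Z, SSSZ)))))))
  [13] S(S(S(S(S(add(SZ, mul(Z, add(Z, SSSZ))))))))
  [14] S(S(S(S(S(S(add(Z, mul(Z, add(Z, SSSZ)))))))))
  [15] S(S(S(S(S(S(mul(Z, add(Z, SSSZ))))))))
  [16] S^6(Z)

Answer: normal form = S^6(Z)  (in 16 steps)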